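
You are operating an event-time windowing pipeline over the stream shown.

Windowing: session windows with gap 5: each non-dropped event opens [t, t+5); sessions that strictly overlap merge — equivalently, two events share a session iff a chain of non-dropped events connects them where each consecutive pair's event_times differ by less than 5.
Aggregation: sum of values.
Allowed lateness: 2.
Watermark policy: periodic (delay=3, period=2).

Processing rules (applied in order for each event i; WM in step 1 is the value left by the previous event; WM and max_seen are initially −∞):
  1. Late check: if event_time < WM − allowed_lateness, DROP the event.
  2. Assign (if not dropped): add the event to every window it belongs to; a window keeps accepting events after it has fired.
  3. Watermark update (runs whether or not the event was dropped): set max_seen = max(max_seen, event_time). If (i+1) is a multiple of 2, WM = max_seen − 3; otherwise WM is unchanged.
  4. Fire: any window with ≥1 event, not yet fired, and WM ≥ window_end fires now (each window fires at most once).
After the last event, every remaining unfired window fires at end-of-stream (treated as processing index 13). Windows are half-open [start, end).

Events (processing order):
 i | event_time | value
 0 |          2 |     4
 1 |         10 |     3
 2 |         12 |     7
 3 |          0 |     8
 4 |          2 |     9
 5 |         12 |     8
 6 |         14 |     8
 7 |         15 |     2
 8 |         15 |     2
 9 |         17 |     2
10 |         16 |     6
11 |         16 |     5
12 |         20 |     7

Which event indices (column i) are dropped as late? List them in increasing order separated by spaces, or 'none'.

i=0 t=2 v=4: → [2,7); WM=−∞
i=1 t=10 v=3: → [10,15); WM=7
i=2 t=12 v=7: → [10,17); WM=7
i=3 t=0 v=8: DROP (t<7-2); WM=9
i=4 t=2 v=9: DROP (t<9-2); WM=9
i=5 t=12 v=8: → [10,17); WM=9
i=6 t=14 v=8: → [10,19); WM=9
i=7 t=15 v=2: → [10,20); WM=12
i=8 t=15 v=2: → [10,20); WM=12
i=9 t=17 v=2: → [10,22); WM=14
i=10 t=16 v=6: → [10,22); WM=14
i=11 t=16 v=5: → [10,22); WM=14
i=12 t=20 v=7: → [10,25); WM=14

3 4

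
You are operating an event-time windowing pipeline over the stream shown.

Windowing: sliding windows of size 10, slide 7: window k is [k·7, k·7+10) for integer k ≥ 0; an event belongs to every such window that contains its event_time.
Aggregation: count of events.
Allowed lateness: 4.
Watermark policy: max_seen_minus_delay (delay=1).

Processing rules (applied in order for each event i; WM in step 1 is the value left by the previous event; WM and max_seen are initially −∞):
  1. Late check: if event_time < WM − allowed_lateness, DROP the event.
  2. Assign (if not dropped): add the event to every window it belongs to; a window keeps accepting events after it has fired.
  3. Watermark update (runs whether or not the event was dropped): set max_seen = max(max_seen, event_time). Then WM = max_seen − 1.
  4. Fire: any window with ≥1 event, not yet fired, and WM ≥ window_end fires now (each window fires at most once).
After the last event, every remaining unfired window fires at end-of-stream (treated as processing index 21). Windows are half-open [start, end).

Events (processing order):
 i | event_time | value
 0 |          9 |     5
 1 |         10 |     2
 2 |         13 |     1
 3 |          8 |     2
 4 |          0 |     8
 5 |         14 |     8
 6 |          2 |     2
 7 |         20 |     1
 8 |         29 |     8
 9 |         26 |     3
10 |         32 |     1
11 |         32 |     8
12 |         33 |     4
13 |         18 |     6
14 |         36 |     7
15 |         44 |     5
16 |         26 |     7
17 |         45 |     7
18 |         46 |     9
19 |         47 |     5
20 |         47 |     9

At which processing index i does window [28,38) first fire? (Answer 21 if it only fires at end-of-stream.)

15

i=0 t=9 v=5: → [7,17),[0,10); WM=8
i=1 t=10 v=2: → [7,17); WM=9
i=2 t=13 v=1: → [7,17); WM=12; [0,10) fires=1
i=3 t=8 v=2: → [7,17),[0,10); WM=12
i=4 t=0 v=8: DROP (t<12-4); WM=12
i=5 t=14 v=8: → [14,24),[7,17); WM=13
i=6 t=2 v=2: DROP (t<13-4); WM=13
i=7 t=20 v=1: → [14,24); WM=19; [7,17) fires=5
i=8 t=29 v=8: → [28,38),[21,31); WM=28; [14,24) fires=2
i=9 t=26 v=3: → [21,31); WM=28
i=10 t=32 v=1: → [28,38); WM=31; [21,31) fires=2
i=11 t=32 v=8: → [28,38); WM=31
i=12 t=33 v=4: → [28,38); WM=32
i=13 t=18 v=6: DROP (t<32-4); WM=32
i=14 t=36 v=7: → [35,45),[28,38); WM=35
i=15 t=44 v=5: → [42,52),[35,45); WM=43; [28,38) fires=5
i=16 t=26 v=7: DROP (t<43-4); WM=43
i=17 t=45 v=7: → [42,52); WM=44
i=18 t=46 v=9: → [42,52); WM=45; [35,45) fires=2
i=19 t=47 v=5: → [42,52); WM=46
i=20 t=47 v=9: → [42,52); WM=46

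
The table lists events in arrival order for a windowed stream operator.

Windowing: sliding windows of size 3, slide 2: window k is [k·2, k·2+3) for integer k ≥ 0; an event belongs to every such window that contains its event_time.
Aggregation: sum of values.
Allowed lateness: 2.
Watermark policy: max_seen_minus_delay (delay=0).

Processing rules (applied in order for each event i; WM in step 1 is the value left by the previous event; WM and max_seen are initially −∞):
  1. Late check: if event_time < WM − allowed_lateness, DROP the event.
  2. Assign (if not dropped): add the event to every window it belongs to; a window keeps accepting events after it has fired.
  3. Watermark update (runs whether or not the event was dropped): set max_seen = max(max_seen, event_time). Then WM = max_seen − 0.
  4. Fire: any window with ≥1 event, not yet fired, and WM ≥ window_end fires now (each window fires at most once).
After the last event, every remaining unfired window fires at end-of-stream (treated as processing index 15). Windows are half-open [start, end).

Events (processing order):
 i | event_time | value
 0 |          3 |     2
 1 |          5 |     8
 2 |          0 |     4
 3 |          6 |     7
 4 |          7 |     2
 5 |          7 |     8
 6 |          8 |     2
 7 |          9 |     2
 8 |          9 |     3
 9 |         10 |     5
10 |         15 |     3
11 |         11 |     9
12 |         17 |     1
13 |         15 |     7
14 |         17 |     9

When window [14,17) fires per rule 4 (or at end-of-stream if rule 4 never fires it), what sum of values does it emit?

i=0 t=3 v=2: → [2,5); WM=3
i=1 t=5 v=8: → [4,7); WM=5; [2,5) fires=2
i=2 t=0 v=4: DROP (t<5-2); WM=5
i=3 t=6 v=7: → [6,9),[4,7); WM=6
i=4 t=7 v=2: → [6,9); WM=7; [4,7) fires=15
i=5 t=7 v=8: → [6,9); WM=7
i=6 t=8 v=2: → [8,11),[6,9); WM=8
i=7 t=9 v=2: → [8,11); WM=9; [6,9) fires=19
i=8 t=9 v=3: → [8,11); WM=9
i=9 t=10 v=5: → [10,13),[8,11); WM=10
i=10 t=15 v=3: → [14,17); WM=15; [8,11) fires=12 [10,13) fires=5
i=11 t=11 v=9: DROP (t<15-2); WM=15
i=12 t=17 v=1: → [16,19); WM=17; [14,17) fires=3
i=13 t=15 v=7: → [14,17); WM=17
i=14 t=17 v=9: → [16,19); WM=17

3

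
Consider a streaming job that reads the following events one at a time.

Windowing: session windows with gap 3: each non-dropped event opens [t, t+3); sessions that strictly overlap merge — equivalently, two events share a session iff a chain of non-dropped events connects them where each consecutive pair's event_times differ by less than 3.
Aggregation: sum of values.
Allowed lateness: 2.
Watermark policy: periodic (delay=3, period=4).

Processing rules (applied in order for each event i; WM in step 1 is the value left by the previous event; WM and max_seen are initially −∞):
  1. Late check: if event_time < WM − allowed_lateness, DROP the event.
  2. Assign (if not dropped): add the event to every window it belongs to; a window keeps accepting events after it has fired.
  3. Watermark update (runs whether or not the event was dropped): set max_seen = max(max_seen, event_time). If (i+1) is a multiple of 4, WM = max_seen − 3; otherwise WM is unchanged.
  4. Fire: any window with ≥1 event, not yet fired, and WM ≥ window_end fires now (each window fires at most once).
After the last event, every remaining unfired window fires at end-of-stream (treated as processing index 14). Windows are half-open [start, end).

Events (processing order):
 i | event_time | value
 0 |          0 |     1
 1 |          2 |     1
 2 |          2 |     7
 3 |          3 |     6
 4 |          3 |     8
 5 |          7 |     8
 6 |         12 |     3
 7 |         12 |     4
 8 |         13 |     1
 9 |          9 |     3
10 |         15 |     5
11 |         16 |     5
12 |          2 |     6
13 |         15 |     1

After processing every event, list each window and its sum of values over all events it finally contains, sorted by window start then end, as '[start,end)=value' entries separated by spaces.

[0,6)=23 [7,12)=11 [12,19)=19

i=0 t=0 v=1: → [0,3); WM=−∞
i=1 t=2 v=1: → [0,5); WM=−∞
i=2 t=2 v=7: → [0,5); WM=−∞
i=3 t=3 v=6: → [0,6); WM=0
i=4 t=3 v=8: → [0,6); WM=0
i=5 t=7 v=8: → [7,10); WM=0
i=6 t=12 v=3: → [12,15); WM=0
i=7 t=12 v=4: → [12,15); WM=9
i=8 t=13 v=1: → [12,16); WM=9
i=9 t=9 v=3: → [7,12); WM=9
i=10 t=15 v=5: → [12,18); WM=9
i=11 t=16 v=5: → [12,19); WM=13
i=12 t=2 v=6: DROP (t<13-2); WM=13
i=13 t=15 v=1: → [12,19); WM=13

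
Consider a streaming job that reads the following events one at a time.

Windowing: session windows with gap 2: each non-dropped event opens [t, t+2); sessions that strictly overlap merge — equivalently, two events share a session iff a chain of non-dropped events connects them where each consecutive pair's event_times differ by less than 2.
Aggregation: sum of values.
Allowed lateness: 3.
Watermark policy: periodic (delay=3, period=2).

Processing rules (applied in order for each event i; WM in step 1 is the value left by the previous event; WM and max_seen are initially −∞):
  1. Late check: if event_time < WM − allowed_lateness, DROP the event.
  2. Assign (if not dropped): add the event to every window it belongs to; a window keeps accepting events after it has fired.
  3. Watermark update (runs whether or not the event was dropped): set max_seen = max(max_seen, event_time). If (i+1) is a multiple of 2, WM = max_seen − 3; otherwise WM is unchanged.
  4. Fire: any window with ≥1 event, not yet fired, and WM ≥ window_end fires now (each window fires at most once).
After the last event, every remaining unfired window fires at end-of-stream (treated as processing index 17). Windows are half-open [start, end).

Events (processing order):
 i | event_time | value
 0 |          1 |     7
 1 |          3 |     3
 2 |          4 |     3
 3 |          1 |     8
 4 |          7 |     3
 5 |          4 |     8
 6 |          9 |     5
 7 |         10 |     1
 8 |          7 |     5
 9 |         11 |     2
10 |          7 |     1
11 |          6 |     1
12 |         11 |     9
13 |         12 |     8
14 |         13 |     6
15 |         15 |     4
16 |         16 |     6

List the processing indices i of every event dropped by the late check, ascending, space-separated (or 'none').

none

i=0 t=1 v=7: → [1,3); WM=−∞
i=1 t=3 v=3: → [3,5); WM=0
i=2 t=4 v=3: → [3,6); WM=0
i=3 t=1 v=8: → [1,3); WM=1
i=4 t=7 v=3: → [7,9); WM=1
i=5 t=4 v=8: → [3,6); WM=4
i=6 t=9 v=5: → [9,11); WM=4
i=7 t=10 v=1: → [9,12); WM=7
i=8 t=7 v=5: → [7,9); WM=7
i=9 t=11 v=2: → [9,13); WM=8
i=10 t=7 v=1: → [7,9); WM=8
i=11 t=6 v=1: → [6,9); WM=8
i=12 t=11 v=9: → [9,13); WM=8
i=13 t=12 v=8: → [9,14); WM=9
i=14 t=13 v=6: → [9,15); WM=9
i=15 t=15 v=4: → [15,17); WM=12
i=16 t=16 v=6: → [15,18); WM=12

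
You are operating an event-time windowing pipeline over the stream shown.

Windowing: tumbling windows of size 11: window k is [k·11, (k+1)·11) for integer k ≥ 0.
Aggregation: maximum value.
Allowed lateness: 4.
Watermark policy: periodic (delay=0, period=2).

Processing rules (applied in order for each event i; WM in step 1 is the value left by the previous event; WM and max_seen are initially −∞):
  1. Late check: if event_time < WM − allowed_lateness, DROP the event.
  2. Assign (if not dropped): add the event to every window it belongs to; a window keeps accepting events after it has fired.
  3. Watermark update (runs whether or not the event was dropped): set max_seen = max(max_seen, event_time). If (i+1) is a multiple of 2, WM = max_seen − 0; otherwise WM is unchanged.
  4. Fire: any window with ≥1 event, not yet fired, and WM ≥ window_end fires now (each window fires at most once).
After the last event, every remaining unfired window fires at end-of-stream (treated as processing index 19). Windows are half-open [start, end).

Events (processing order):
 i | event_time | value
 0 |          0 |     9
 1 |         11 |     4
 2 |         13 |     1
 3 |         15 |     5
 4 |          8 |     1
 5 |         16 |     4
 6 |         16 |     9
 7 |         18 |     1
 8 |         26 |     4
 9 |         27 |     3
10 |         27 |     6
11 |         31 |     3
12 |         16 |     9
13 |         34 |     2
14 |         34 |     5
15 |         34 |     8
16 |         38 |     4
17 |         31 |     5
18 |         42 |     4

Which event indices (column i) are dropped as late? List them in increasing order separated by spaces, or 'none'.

4 12

i=0 t=0 v=9: → [0,11); WM=−∞
i=1 t=11 v=4: → [11,22); WM=11; [0,11) fires=9
i=2 t=13 v=1: → [11,22); WM=11
i=3 t=15 v=5: → [11,22); WM=15
i=4 t=8 v=1: DROP (t<15-4); WM=15
i=5 t=16 v=4: → [11,22); WM=16
i=6 t=16 v=9: → [11,22); WM=16
i=7 t=18 v=1: → [11,22); WM=18
i=8 t=26 v=4: → [22,33); WM=18
i=9 t=27 v=3: → [22,33); WM=27; [11,22) fires=9
i=10 t=27 v=6: → [22,33); WM=27
i=11 t=31 v=3: → [22,33); WM=31
i=12 t=16 v=9: DROP (t<31-4); WM=31
i=13 t=34 v=2: → [33,44); WM=34; [22,33) fires=6
i=14 t=34 v=5: → [33,44); WM=34
i=15 t=34 v=8: → [33,44); WM=34
i=16 t=38 v=4: → [33,44); WM=34
i=17 t=31 v=5: → [22,33); WM=38
i=18 t=42 v=4: → [33,44); WM=38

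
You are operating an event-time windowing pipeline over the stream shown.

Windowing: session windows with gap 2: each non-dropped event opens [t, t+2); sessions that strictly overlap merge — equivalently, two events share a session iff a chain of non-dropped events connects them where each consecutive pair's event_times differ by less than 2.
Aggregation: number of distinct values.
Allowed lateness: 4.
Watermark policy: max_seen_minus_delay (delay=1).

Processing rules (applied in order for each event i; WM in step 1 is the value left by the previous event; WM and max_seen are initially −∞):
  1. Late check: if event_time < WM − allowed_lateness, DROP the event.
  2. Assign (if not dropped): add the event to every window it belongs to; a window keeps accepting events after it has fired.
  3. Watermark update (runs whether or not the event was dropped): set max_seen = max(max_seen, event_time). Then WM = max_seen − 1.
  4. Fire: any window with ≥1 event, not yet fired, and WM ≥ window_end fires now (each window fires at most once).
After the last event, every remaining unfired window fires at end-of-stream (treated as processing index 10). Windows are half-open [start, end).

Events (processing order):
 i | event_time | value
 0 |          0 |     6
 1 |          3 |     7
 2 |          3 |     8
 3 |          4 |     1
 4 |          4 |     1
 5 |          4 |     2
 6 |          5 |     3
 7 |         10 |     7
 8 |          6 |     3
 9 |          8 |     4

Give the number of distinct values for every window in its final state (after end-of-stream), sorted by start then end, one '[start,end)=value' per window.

i=0 t=0 v=6: → [0,2); WM=-1
i=1 t=3 v=7: → [3,5); WM=2
i=2 t=3 v=8: → [3,5); WM=2
i=3 t=4 v=1: → [3,6); WM=3
i=4 t=4 v=1: → [3,6); WM=3
i=5 t=4 v=2: → [3,6); WM=3
i=6 t=5 v=3: → [3,7); WM=4
i=7 t=10 v=7: → [10,12); WM=9
i=8 t=6 v=3: → [3,8); WM=9
i=9 t=8 v=4: → [8,10); WM=9

[0,2)=1 [3,8)=5 [8,10)=1 [10,12)=1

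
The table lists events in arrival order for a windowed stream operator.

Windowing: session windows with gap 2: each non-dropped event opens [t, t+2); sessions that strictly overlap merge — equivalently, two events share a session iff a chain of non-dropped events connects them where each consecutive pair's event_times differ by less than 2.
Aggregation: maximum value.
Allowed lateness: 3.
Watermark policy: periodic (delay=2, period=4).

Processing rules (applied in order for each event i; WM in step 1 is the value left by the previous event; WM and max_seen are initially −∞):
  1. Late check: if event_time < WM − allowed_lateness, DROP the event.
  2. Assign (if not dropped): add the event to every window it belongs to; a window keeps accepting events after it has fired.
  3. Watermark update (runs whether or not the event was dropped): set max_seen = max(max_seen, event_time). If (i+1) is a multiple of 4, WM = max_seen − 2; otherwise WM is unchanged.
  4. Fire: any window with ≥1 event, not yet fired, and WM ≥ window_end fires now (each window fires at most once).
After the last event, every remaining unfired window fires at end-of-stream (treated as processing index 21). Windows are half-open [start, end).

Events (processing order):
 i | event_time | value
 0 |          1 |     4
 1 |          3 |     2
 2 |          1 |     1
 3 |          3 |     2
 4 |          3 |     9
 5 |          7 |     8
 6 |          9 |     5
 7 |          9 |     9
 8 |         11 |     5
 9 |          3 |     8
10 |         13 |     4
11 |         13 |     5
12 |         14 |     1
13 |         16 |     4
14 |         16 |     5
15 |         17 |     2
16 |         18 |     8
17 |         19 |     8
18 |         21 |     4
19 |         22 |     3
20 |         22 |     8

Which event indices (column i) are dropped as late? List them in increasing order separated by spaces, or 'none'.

i=0 t=1 v=4: → [1,3); WM=−∞
i=1 t=3 v=2: → [3,5); WM=−∞
i=2 t=1 v=1: → [1,3); WM=−∞
i=3 t=3 v=2: → [3,5); WM=1
i=4 t=3 v=9: → [3,5); WM=1
i=5 t=7 v=8: → [7,9); WM=1
i=6 t=9 v=5: → [9,11); WM=1
i=7 t=9 v=9: → [9,11); WM=7
i=8 t=11 v=5: → [11,13); WM=7
i=9 t=3 v=8: DROP (t<7-3); WM=7
i=10 t=13 v=4: → [13,15); WM=7
i=11 t=13 v=5: → [13,15); WM=11
i=12 t=14 v=1: → [13,16); WM=11
i=13 t=16 v=4: → [16,18); WM=11
i=14 t=16 v=5: → [16,18); WM=11
i=15 t=17 v=2: → [16,19); WM=15
i=16 t=18 v=8: → [16,20); WM=15
i=17 t=19 v=8: → [16,21); WM=15
i=18 t=21 v=4: → [21,23); WM=15
i=19 t=22 v=3: → [21,24); WM=20
i=20 t=22 v=8: → [21,24); WM=20

9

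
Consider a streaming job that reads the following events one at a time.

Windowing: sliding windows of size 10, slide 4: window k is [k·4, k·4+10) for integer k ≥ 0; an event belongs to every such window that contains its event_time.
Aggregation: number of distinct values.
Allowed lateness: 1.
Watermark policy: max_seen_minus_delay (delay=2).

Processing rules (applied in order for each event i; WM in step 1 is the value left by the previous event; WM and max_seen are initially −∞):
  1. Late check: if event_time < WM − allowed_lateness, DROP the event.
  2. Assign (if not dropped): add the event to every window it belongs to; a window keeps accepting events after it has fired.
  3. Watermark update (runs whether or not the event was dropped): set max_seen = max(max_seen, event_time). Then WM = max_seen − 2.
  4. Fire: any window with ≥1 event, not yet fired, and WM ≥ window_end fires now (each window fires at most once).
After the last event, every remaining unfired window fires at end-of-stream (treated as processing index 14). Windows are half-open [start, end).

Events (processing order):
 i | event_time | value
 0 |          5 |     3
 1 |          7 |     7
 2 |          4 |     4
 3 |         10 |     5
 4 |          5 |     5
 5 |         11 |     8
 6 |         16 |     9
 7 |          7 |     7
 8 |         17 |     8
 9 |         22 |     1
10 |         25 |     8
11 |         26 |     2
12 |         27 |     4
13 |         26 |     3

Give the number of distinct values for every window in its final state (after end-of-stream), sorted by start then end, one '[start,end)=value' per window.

i=0 t=5 v=3: → [4,14),[0,10); WM=3
i=1 t=7 v=7: → [4,14),[0,10); WM=5
i=2 t=4 v=4: → [4,14),[0,10); WM=5
i=3 t=10 v=5: → [8,18),[4,14); WM=8
i=4 t=5 v=5: DROP (t<8-1); WM=8
i=5 t=11 v=8: → [8,18),[4,14); WM=9
i=6 t=16 v=9: → [16,26),[12,22),[8,18); WM=14; [0,10) fires=3 [4,14) fires=5
i=7 t=7 v=7: DROP (t<14-1); WM=14
i=8 t=17 v=8: → [16,26),[12,22),[8,18); WM=15
i=9 t=22 v=1: → [20,30),[16,26); WM=20; [8,18) fires=3
i=10 t=25 v=8: → [24,34),[20,30),[16,26); WM=23; [12,22) fires=2
i=11 t=26 v=2: → [24,34),[20,30); WM=24
i=12 t=27 v=4: → [24,34),[20,30); WM=25
i=13 t=26 v=3: → [24,34),[20,30); WM=25

[0,10)=3 [4,14)=5 [8,18)=3 [12,22)=2 [16,26)=3 [20,30)=5 [24,34)=4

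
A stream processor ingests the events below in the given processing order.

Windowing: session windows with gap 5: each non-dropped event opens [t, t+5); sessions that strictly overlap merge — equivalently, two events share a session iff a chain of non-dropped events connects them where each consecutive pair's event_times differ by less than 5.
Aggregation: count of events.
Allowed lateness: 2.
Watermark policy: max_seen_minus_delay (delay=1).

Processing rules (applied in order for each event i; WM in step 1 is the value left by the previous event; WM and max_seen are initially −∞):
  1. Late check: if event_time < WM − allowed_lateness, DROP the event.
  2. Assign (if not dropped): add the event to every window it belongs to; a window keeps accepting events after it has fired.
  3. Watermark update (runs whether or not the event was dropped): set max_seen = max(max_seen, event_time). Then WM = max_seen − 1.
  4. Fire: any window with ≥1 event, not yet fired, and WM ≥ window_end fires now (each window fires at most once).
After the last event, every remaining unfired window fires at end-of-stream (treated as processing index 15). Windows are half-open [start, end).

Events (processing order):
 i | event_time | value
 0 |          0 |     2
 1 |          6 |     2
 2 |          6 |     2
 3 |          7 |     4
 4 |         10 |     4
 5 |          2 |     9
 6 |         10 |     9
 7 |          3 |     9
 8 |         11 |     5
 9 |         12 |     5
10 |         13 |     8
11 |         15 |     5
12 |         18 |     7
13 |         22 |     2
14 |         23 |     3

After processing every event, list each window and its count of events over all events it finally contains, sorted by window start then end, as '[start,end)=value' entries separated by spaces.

i=0 t=0 v=2: → [0,5); WM=-1
i=1 t=6 v=2: → [6,11); WM=5
i=2 t=6 v=2: → [6,11); WM=5
i=3 t=7 v=4: → [6,12); WM=6
i=4 t=10 v=4: → [6,15); WM=9
i=5 t=2 v=9: DROP (t<9-2); WM=9
i=6 t=10 v=9: → [6,15); WM=9
i=7 t=3 v=9: DROP (t<9-2); WM=9
i=8 t=11 v=5: → [6,16); WM=10
i=9 t=12 v=5: → [6,17); WM=11
i=10 t=13 v=8: → [6,18); WM=12
i=11 t=15 v=5: → [6,20); WM=14
i=12 t=18 v=7: → [6,23); WM=17
i=13 t=22 v=2: → [6,27); WM=21
i=14 t=23 v=3: → [6,28); WM=22

[0,5)=1 [6,28)=12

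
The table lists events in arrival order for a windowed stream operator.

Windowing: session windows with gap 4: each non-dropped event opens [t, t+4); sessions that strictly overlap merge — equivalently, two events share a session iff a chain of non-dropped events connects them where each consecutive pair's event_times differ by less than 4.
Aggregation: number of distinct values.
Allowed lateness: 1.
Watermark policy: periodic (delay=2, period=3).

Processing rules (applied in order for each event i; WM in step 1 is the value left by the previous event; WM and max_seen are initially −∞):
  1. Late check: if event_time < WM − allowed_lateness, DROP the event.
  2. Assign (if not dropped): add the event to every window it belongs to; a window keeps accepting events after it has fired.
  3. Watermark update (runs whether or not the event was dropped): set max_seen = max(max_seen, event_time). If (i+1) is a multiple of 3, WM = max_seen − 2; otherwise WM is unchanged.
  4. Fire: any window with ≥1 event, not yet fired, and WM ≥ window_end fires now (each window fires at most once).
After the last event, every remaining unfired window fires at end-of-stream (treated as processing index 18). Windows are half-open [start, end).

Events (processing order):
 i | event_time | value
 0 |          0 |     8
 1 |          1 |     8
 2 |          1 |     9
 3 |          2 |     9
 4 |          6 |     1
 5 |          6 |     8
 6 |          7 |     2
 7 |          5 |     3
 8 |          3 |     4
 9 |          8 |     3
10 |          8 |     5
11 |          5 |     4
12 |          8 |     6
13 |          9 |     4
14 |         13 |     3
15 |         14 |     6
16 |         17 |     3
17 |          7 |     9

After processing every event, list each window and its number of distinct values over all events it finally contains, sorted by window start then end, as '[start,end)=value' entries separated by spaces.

i=0 t=0 v=8: → [0,4); WM=−∞
i=1 t=1 v=8: → [0,5); WM=−∞
i=2 t=1 v=9: → [0,5); WM=-1
i=3 t=2 v=9: → [0,6); WM=-1
i=4 t=6 v=1: → [6,10); WM=-1
i=5 t=6 v=8: → [6,10); WM=4
i=6 t=7 v=2: → [6,11); WM=4
i=7 t=5 v=3: → [0,11); WM=4
i=8 t=3 v=4: → [0,11); WM=5
i=9 t=8 v=3: → [0,12); WM=5
i=10 t=8 v=5: → [0,12); WM=5
i=11 t=5 v=4: → [0,12); WM=6
i=12 t=8 v=6: → [0,12); WM=6
i=13 t=9 v=4: → [0,13); WM=6
i=14 t=13 v=3: → [13,17); WM=11
i=15 t=14 v=6: → [13,18); WM=11
i=16 t=17 v=3: → [13,21); WM=11
i=17 t=7 v=9: DROP (t<11-1); WM=15

[0,13)=8 [13,21)=2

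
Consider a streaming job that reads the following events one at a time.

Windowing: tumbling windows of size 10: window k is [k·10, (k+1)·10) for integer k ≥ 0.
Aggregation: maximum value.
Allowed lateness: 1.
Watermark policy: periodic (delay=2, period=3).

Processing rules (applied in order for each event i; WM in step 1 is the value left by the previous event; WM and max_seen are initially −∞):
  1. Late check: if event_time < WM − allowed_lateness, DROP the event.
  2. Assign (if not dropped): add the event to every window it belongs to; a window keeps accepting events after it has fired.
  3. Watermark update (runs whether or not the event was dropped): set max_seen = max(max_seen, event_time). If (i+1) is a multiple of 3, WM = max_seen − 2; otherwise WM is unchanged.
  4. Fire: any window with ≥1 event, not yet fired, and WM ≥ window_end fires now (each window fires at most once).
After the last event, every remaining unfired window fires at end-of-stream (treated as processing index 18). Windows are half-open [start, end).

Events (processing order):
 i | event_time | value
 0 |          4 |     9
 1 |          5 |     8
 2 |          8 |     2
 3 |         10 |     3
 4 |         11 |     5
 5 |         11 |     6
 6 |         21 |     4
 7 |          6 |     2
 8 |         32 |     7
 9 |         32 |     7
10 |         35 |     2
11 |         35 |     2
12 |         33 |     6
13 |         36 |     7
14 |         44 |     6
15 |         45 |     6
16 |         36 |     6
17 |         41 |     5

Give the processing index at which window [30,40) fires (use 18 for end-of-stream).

14

i=0 t=4 v=9: → [0,10); WM=−∞
i=1 t=5 v=8: → [0,10); WM=−∞
i=2 t=8 v=2: → [0,10); WM=6
i=3 t=10 v=3: → [10,20); WM=6
i=4 t=11 v=5: → [10,20); WM=6
i=5 t=11 v=6: → [10,20); WM=9
i=6 t=21 v=4: → [20,30); WM=9
i=7 t=6 v=2: DROP (t<9-1); WM=9
i=8 t=32 v=7: → [30,40); WM=30; [0,10) fires=9 [10,20) fires=6 [20,30) fires=4
i=9 t=32 v=7: → [30,40); WM=30
i=10 t=35 v=2: → [30,40); WM=30
i=11 t=35 v=2: → [30,40); WM=33
i=12 t=33 v=6: → [30,40); WM=33
i=13 t=36 v=7: → [30,40); WM=33
i=14 t=44 v=6: → [40,50); WM=42; [30,40) fires=7
i=15 t=45 v=6: → [40,50); WM=42
i=16 t=36 v=6: DROP (t<42-1); WM=42
i=17 t=41 v=5: → [40,50); WM=43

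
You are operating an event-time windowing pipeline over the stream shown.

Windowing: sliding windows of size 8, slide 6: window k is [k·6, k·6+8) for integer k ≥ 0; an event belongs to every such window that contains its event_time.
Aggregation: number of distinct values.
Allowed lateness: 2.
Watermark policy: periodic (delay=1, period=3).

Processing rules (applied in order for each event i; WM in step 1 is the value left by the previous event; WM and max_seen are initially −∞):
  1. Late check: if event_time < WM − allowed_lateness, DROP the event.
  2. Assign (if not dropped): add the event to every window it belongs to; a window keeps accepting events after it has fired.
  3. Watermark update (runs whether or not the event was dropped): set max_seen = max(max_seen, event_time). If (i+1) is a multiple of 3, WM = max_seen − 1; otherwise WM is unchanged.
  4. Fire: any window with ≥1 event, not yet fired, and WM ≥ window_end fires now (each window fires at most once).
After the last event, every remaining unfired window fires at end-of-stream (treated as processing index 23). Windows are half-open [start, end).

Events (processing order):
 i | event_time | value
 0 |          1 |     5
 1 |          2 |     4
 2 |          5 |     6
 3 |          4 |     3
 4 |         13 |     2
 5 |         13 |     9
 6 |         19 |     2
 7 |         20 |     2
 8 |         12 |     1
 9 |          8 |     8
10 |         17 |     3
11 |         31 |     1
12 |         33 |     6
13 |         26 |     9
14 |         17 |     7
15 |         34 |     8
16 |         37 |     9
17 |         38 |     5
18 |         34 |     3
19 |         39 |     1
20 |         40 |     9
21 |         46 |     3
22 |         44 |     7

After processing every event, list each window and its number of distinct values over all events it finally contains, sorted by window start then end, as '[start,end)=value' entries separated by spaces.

i=0 t=1 v=5: → [0,8); WM=−∞
i=1 t=2 v=4: → [0,8); WM=−∞
i=2 t=5 v=6: → [0,8); WM=4
i=3 t=4 v=3: → [0,8); WM=4
i=4 t=13 v=2: → [12,20),[6,14); WM=4
i=5 t=13 v=9: → [12,20),[6,14); WM=12; [0,8) fires=4
i=6 t=19 v=2: → [18,26),[12,20); WM=12
i=7 t=20 v=2: → [18,26); WM=12
i=8 t=12 v=1: → [12,20),[6,14); WM=19; [6,14) fires=3
i=9 t=8 v=8: DROP (t<19-2); WM=19
i=10 t=17 v=3: → [12,20); WM=19
i=11 t=31 v=1: → [30,38),[24,32); WM=30; [12,20) fires=4 [18,26) fires=1
i=12 t=33 v=6: → [30,38); WM=30
i=13 t=26 v=9: DROP (t<30-2); WM=30
i=14 t=17 v=7: DROP (t<30-2); WM=32; [24,32) fires=1
i=15 t=34 v=8: → [30,38); WM=32
i=16 t=37 v=9: → [36,44),[30,38); WM=32
i=17 t=38 v=5: → [36,44); WM=37
i=18 t=34 v=3: DROP (t<37-2); WM=37
i=19 t=39 v=1: → [36,44); WM=37
i=20 t=40 v=9: → [36,44); WM=39; [30,38) fires=4
i=21 t=46 v=3: → [42,50); WM=39
i=22 t=44 v=7: → [42,50); WM=39

[0,8)=4 [6,14)=3 [12,20)=4 [18,26)=1 [24,32)=1 [30,38)=4 [36,44)=3 [42,50)=2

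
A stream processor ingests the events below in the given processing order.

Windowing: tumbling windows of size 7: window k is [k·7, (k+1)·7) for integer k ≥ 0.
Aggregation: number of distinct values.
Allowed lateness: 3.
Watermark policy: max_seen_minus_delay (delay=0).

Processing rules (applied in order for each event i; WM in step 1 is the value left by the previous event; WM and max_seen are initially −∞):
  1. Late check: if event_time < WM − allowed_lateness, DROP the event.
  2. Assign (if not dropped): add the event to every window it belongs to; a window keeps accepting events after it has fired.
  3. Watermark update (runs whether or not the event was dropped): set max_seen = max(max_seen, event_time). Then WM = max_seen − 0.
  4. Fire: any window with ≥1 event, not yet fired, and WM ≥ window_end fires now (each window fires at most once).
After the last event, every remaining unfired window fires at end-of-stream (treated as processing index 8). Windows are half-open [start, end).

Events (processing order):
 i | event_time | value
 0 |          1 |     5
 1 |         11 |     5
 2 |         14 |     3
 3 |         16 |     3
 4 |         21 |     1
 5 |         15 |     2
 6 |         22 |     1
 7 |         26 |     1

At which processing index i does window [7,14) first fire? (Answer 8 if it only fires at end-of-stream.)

i=0 t=1 v=5: → [0,7); WM=1
i=1 t=11 v=5: → [7,14); WM=11; [0,7) fires=1
i=2 t=14 v=3: → [14,21); WM=14; [7,14) fires=1
i=3 t=16 v=3: → [14,21); WM=16
i=4 t=21 v=1: → [21,28); WM=21; [14,21) fires=1
i=5 t=15 v=2: DROP (t<21-3); WM=21
i=6 t=22 v=1: → [21,28); WM=22
i=7 t=26 v=1: → [21,28); WM=26

2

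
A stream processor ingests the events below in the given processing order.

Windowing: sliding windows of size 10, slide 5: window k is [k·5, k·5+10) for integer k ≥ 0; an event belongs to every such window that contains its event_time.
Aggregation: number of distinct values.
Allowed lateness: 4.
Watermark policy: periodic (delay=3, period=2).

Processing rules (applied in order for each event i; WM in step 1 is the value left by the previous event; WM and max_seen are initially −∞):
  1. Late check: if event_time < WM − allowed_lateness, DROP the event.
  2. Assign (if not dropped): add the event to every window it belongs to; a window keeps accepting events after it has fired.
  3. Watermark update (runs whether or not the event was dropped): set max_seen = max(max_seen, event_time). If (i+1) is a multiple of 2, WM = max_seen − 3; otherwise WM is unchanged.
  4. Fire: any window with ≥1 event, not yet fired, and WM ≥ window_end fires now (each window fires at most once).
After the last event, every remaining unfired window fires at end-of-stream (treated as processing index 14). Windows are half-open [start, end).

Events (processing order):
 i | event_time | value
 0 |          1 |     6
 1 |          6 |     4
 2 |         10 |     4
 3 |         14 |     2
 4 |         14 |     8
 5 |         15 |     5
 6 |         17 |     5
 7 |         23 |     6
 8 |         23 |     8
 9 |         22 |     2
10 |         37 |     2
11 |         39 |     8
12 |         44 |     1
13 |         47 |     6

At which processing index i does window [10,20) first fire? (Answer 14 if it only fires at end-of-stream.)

i=0 t=1 v=6: → [0,10); WM=−∞
i=1 t=6 v=4: → [5,15),[0,10); WM=3
i=2 t=10 v=4: → [10,20),[5,15); WM=3
i=3 t=14 v=2: → [10,20),[5,15); WM=11; [0,10) fires=2
i=4 t=14 v=8: → [10,20),[5,15); WM=11
i=5 t=15 v=5: → [15,25),[10,20); WM=12
i=6 t=17 v=5: → [15,25),[10,20); WM=12
i=7 t=23 v=6: → [20,30),[15,25); WM=20; [5,15) fires=3 [10,20) fires=4
i=8 t=23 v=8: → [20,30),[15,25); WM=20
i=9 t=22 v=2: → [20,30),[15,25); WM=20
i=10 t=37 v=2: → [35,45),[30,40); WM=20
i=11 t=39 v=8: → [35,45),[30,40); WM=36; [15,25) fires=4 [20,30) fires=3
i=12 t=44 v=1: → [40,50),[35,45); WM=36
i=13 t=47 v=6: → [45,55),[40,50); WM=44; [30,40) fires=2

7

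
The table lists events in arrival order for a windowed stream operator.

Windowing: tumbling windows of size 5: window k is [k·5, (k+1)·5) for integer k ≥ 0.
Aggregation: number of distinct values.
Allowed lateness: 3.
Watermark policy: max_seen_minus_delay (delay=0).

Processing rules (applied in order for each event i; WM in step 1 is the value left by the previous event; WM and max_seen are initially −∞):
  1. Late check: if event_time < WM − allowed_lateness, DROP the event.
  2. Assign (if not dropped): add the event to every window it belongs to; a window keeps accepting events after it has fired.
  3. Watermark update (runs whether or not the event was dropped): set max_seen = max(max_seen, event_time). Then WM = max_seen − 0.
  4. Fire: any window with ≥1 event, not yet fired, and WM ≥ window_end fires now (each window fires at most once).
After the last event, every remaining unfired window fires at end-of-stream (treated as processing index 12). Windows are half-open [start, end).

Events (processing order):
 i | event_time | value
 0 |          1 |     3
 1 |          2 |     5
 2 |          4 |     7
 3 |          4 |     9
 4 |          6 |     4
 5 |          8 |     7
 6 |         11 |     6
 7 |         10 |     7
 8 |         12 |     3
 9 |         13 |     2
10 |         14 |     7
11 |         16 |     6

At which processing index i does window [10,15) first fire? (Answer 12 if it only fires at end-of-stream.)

i=0 t=1 v=3: → [0,5); WM=1
i=1 t=2 v=5: → [0,5); WM=2
i=2 t=4 v=7: → [0,5); WM=4
i=3 t=4 v=9: → [0,5); WM=4
i=4 t=6 v=4: → [5,10); WM=6; [0,5) fires=4
i=5 t=8 v=7: → [5,10); WM=8
i=6 t=11 v=6: → [10,15); WM=11; [5,10) fires=2
i=7 t=10 v=7: → [10,15); WM=11
i=8 t=12 v=3: → [10,15); WM=12
i=9 t=13 v=2: → [10,15); WM=13
i=10 t=14 v=7: → [10,15); WM=14
i=11 t=16 v=6: → [15,20); WM=16; [10,15) fires=4

11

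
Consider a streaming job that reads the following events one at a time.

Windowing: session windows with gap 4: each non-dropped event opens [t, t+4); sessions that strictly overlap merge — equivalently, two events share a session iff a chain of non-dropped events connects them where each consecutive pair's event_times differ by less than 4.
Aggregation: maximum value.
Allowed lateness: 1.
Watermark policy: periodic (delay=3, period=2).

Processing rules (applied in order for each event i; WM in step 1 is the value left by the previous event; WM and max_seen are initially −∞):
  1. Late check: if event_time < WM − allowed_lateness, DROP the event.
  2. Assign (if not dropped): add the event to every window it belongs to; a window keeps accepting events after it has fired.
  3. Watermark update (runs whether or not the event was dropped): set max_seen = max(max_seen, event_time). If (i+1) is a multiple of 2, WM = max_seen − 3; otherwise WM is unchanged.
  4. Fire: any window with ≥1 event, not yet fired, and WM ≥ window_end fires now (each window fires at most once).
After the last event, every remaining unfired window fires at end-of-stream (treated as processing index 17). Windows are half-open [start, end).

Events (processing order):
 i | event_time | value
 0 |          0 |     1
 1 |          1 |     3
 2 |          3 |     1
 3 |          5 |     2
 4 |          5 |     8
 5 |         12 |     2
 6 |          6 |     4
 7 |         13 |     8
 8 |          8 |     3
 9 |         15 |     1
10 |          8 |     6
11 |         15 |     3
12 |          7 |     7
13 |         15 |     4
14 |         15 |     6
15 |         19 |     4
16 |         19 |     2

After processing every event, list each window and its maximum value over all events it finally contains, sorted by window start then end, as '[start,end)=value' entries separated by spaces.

[0,9)=8 [12,19)=8 [19,23)=4

i=0 t=0 v=1: → [0,4); WM=−∞
i=1 t=1 v=3: → [0,5); WM=-2
i=2 t=3 v=1: → [0,7); WM=-2
i=3 t=5 v=2: → [0,9); WM=2
i=4 t=5 v=8: → [0,9); WM=2
i=5 t=12 v=2: → [12,16); WM=9
i=6 t=6 v=4: DROP (t<9-1); WM=9
i=7 t=13 v=8: → [12,17); WM=10
i=8 t=8 v=3: DROP (t<10-1); WM=10
i=9 t=15 v=1: → [12,19); WM=12
i=10 t=8 v=6: DROP (t<12-1); WM=12
i=11 t=15 v=3: → [12,19); WM=12
i=12 t=7 v=7: DROP (t<12-1); WM=12
i=13 t=15 v=4: → [12,19); WM=12
i=14 t=15 v=6: → [12,19); WM=12
i=15 t=19 v=4: → [19,23); WM=16
i=16 t=19 v=2: → [19,23); WM=16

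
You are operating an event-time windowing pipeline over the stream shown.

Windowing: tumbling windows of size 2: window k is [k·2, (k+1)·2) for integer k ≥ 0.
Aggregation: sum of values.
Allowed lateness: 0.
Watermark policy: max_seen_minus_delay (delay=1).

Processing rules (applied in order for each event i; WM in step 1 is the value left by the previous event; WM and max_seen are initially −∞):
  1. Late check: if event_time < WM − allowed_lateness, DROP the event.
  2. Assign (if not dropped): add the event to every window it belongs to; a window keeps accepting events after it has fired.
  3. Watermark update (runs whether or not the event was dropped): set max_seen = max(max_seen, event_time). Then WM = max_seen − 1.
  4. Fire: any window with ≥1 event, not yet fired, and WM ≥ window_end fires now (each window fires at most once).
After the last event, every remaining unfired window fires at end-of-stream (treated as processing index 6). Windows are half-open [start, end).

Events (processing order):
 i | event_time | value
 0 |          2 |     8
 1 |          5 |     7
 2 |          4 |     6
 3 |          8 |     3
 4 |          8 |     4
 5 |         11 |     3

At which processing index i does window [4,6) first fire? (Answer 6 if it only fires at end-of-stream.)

i=0 t=2 v=8: → [2,4); WM=1
i=1 t=5 v=7: → [4,6); WM=4; [2,4) fires=8
i=2 t=4 v=6: → [4,6); WM=4
i=3 t=8 v=3: → [8,10); WM=7; [4,6) fires=13
i=4 t=8 v=4: → [8,10); WM=7
i=5 t=11 v=3: → [10,12); WM=10; [8,10) fires=7

3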